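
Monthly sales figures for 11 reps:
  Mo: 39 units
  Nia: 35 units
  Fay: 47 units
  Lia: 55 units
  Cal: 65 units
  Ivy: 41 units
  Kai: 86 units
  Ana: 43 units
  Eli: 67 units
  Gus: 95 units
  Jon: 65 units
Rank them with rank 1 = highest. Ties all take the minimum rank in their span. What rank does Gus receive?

1

Sorted (descending): 95, 86, 67, 65, 65, 55, 47, 43, 41, 39, 35
The 2 values of 65 occupy positions 4–5 → each gets rank 4.
Gus has value 95 units → rank 1.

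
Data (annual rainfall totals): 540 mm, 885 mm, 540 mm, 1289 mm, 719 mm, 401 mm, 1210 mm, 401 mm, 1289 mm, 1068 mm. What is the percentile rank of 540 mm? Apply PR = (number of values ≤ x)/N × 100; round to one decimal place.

N = 10.
Strictly below 540: 2. Equal to 540: 2.
PR = 4/10 × 100 = 40.0

40.0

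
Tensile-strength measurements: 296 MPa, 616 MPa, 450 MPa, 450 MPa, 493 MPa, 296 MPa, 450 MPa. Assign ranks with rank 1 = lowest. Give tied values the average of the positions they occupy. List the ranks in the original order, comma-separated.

Sorted (ascending): 296, 296, 450, 450, 450, 493, 616
The 2 values of 296 occupy positions 1–2 → average rank (1+2)/2 = 1.5.
The 3 values of 450 occupy positions 3–5 → average rank 4.

1.5, 7, 4, 4, 6, 1.5, 4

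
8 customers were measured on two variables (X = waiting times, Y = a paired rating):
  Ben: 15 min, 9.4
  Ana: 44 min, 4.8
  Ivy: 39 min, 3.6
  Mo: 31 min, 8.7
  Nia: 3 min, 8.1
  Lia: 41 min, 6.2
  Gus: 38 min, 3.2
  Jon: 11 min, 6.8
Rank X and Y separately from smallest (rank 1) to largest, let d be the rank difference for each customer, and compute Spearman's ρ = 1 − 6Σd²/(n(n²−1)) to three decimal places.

Ranks of variable 1: 3, 8, 6, 4, 1, 7, 5, 2
Ranks of variable 2: 8, 3, 2, 7, 6, 4, 1, 5
d = r₁ − r₂: -5, 5, 4, -3, -5, 3, 4, -3
d²: 25, 25, 16, 9, 25, 9, 16, 9; Σd² = 134
ρ = 1 − 6·134/(8·63) = 1 − 804/504 = -0.595

-0.595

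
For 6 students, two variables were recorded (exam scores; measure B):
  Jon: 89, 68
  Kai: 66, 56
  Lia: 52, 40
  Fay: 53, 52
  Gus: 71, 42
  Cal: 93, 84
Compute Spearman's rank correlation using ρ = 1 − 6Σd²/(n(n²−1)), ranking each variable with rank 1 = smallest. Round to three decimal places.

Ranks of variable 1: 5, 3, 1, 2, 4, 6
Ranks of variable 2: 5, 4, 1, 3, 2, 6
d = r₁ − r₂: 0, -1, 0, -1, 2, 0
d²: 0, 1, 0, 1, 4, 0; Σd² = 6
ρ = 1 − 6·6/(6·35) = 1 − 36/210 = 0.829

0.829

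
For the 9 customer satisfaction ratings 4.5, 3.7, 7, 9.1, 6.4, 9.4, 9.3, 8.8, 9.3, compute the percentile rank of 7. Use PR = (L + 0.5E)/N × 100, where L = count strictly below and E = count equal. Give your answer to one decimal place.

38.9

N = 9.
Strictly below 7: 3. Equal to 7: 1.
PR = (3 + 0.5·1)/9 × 100 = 38.9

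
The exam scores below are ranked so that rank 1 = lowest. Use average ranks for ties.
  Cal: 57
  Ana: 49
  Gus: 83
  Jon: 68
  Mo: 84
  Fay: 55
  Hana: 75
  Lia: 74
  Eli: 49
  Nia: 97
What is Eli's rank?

Sorted (ascending): 49, 49, 55, 57, 68, 74, 75, 83, 84, 97
The 2 values of 49 occupy positions 1–2 → average rank (1+2)/2 = 1.5.
Eli has value 49 → rank 1.5.

1.5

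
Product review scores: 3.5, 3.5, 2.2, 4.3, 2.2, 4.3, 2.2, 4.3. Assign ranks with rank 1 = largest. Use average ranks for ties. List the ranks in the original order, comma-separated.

Sorted (descending): 4.3, 4.3, 4.3, 3.5, 3.5, 2.2, 2.2, 2.2
The 3 values of 4.3 occupy positions 1–3 → average rank 2.
The 2 values of 3.5 occupy positions 4–5 → average rank (4+5)/2 = 4.5.
The 3 values of 2.2 occupy positions 6–8 → average rank 7.

4.5, 4.5, 7, 2, 7, 2, 7, 2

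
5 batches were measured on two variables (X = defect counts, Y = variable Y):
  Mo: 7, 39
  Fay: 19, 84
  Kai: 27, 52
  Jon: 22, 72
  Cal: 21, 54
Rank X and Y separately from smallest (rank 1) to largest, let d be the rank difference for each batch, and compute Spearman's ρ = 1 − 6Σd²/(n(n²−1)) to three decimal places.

0.100

Ranks of variable 1: 1, 2, 5, 4, 3
Ranks of variable 2: 1, 5, 2, 4, 3
d = r₁ − r₂: 0, -3, 3, 0, 0
d²: 0, 9, 9, 0, 0; Σd² = 18
ρ = 1 − 6·18/(5·24) = 1 − 108/120 = 0.100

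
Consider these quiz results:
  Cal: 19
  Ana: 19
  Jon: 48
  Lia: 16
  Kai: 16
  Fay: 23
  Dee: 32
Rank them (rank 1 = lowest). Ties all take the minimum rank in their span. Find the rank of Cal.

3

Sorted (ascending): 16, 16, 19, 19, 23, 32, 48
The 2 values of 16 occupy positions 1–2 → each gets rank 1.
The 2 values of 19 occupy positions 3–4 → each gets rank 3.
Cal has value 19 → rank 3.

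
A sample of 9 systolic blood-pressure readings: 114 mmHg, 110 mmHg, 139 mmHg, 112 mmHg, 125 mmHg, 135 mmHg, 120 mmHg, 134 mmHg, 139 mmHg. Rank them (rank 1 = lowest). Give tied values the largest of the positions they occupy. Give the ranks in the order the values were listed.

3, 1, 9, 2, 5, 7, 4, 6, 9

Sorted (ascending): 110, 112, 114, 120, 125, 134, 135, 139, 139
The 2 values of 139 occupy positions 8–9 → each gets rank 9.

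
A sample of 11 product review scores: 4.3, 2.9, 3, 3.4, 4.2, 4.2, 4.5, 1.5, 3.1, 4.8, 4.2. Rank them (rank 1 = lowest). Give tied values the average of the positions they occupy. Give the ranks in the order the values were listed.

9, 2, 3, 5, 7, 7, 10, 1, 4, 11, 7

Sorted (ascending): 1.5, 2.9, 3, 3.1, 3.4, 4.2, 4.2, 4.2, 4.3, 4.5, 4.8
The 3 values of 4.2 occupy positions 6–8 → average rank 7.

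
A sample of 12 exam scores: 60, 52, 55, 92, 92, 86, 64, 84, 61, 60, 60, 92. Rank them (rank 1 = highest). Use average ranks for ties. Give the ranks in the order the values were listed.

Sorted (descending): 92, 92, 92, 86, 84, 64, 61, 60, 60, 60, 55, 52
The 3 values of 92 occupy positions 1–3 → average rank 2.
The 3 values of 60 occupy positions 8–10 → average rank 9.

9, 12, 11, 2, 2, 4, 6, 5, 7, 9, 9, 2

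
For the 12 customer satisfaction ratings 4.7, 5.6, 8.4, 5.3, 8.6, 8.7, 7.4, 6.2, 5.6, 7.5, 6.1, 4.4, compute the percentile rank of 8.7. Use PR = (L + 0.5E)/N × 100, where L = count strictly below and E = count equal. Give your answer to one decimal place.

N = 12.
Strictly below 8.7: 11. Equal to 8.7: 1.
PR = (11 + 0.5·1)/12 × 100 = 95.8

95.8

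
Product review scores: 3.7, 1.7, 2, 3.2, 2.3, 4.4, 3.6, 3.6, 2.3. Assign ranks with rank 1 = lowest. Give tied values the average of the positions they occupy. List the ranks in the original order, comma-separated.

Sorted (ascending): 1.7, 2, 2.3, 2.3, 3.2, 3.6, 3.6, 3.7, 4.4
The 2 values of 2.3 occupy positions 3–4 → average rank (3+4)/2 = 3.5.
The 2 values of 3.6 occupy positions 6–7 → average rank (6+7)/2 = 6.5.

8, 1, 2, 5, 3.5, 9, 6.5, 6.5, 3.5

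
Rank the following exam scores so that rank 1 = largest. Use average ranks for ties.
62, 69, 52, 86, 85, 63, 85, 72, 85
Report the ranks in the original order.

Sorted (descending): 86, 85, 85, 85, 72, 69, 63, 62, 52
The 3 values of 85 occupy positions 2–4 → average rank 3.

8, 6, 9, 1, 3, 7, 3, 5, 3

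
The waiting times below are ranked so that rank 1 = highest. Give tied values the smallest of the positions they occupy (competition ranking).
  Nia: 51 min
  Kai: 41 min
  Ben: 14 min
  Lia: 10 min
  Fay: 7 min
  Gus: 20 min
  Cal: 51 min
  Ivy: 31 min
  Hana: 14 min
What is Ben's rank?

6

Sorted (descending): 51, 51, 41, 31, 20, 14, 14, 10, 7
The 2 values of 51 occupy positions 1–2 → each gets rank 1.
The 2 values of 14 occupy positions 6–7 → each gets rank 6.
Ben has value 14 min → rank 6.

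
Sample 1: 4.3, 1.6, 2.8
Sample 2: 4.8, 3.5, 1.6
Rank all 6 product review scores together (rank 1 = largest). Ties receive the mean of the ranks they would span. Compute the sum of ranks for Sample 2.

9.5

Sorted (descending): 4.8, 4.3, 3.5, 2.8, 1.6, 1.6
The 2 values of 1.6 occupy positions 5–6 → average rank (5+6)/2 = 5.5.
Sample 2 values → pooled ranks: 4.8→1, 3.5→3, 1.6→5.5
Rank sum = 1 + 3 + 5.5 = 9.5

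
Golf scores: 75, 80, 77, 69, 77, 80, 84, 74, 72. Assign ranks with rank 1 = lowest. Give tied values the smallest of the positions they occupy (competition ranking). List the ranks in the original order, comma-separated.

Sorted (ascending): 69, 72, 74, 75, 77, 77, 80, 80, 84
The 2 values of 77 occupy positions 5–6 → each gets rank 5.
The 2 values of 80 occupy positions 7–8 → each gets rank 7.

4, 7, 5, 1, 5, 7, 9, 3, 2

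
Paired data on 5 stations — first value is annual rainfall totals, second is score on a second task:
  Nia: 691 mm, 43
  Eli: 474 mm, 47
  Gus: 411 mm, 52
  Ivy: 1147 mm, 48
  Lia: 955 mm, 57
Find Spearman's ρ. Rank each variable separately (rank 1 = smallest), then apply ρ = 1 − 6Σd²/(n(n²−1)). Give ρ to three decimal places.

Ranks of variable 1: 3, 2, 1, 5, 4
Ranks of variable 2: 1, 2, 4, 3, 5
d = r₁ − r₂: 2, 0, -3, 2, -1
d²: 4, 0, 9, 4, 1; Σd² = 18
ρ = 1 − 6·18/(5·24) = 1 − 108/120 = 0.100

0.100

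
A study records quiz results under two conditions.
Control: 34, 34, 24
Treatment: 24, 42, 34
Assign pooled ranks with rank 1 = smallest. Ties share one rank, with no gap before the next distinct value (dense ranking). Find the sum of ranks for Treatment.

Sorted (ascending): 24, 24, 34, 34, 34, 42
The 2 values of 24 share dense rank 1.
The 3 values of 34 share dense rank 2.
Remaining distinct values take the next consecutive integers.
Treatment values → pooled ranks: 24→1, 42→3, 34→2
Rank sum = 1 + 3 + 2 = 6

6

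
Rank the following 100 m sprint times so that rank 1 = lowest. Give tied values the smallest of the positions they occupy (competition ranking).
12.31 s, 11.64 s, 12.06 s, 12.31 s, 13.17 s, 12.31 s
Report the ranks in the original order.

3, 1, 2, 3, 6, 3

Sorted (ascending): 11.64, 12.06, 12.31, 12.31, 12.31, 13.17
The 3 values of 12.31 occupy positions 3–5 → each gets rank 3.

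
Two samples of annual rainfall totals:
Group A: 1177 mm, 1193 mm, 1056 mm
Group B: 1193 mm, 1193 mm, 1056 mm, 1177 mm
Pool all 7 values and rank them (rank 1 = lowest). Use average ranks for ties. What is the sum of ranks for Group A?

Sorted (ascending): 1056, 1056, 1177, 1177, 1193, 1193, 1193
The 2 values of 1056 occupy positions 1–2 → average rank (1+2)/2 = 1.5.
The 2 values of 1177 occupy positions 3–4 → average rank (3+4)/2 = 3.5.
The 3 values of 1193 occupy positions 5–7 → average rank 6.
Group A values → pooled ranks: 1177→3.5, 1193→6, 1056→1.5
Rank sum = 3.5 + 6 + 1.5 = 11

11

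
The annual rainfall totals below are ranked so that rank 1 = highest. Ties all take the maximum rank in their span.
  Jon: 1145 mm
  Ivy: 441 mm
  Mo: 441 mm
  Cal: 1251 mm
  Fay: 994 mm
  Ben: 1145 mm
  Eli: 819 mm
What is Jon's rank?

3

Sorted (descending): 1251, 1145, 1145, 994, 819, 441, 441
The 2 values of 1145 occupy positions 2–3 → each gets rank 3.
The 2 values of 441 occupy positions 6–7 → each gets rank 7.
Jon has value 1145 mm → rank 3.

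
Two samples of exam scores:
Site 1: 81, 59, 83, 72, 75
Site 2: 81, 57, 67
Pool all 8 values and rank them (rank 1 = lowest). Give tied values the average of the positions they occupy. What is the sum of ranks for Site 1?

25.5

Sorted (ascending): 57, 59, 67, 72, 75, 81, 81, 83
The 2 values of 81 occupy positions 6–7 → average rank (6+7)/2 = 6.5.
Site 1 values → pooled ranks: 81→6.5, 59→2, 83→8, 72→4, 75→5
Rank sum = 6.5 + 2 + 8 + 4 + 5 = 25.5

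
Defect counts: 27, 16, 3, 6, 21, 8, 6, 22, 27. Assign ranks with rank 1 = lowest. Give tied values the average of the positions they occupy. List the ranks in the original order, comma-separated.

Sorted (ascending): 3, 6, 6, 8, 16, 21, 22, 27, 27
The 2 values of 6 occupy positions 2–3 → average rank (2+3)/2 = 2.5.
The 2 values of 27 occupy positions 8–9 → average rank (8+9)/2 = 8.5.

8.5, 5, 1, 2.5, 6, 4, 2.5, 7, 8.5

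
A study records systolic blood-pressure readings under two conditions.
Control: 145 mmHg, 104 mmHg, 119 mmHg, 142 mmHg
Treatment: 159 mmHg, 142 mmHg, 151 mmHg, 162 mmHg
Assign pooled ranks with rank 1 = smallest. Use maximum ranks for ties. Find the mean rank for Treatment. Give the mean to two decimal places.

Sorted (ascending): 104, 119, 142, 142, 145, 151, 159, 162
The 2 values of 142 occupy positions 3–4 → each gets rank 4.
Treatment values → pooled ranks: 159→7, 142→4, 151→6, 162→8
Mean rank = (7 + 4 + 6 + 8) / 4 = 6.25

6.25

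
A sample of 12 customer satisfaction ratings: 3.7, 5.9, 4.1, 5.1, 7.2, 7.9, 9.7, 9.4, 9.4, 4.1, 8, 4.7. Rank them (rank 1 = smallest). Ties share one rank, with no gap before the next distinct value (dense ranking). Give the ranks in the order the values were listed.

Sorted (ascending): 3.7, 4.1, 4.1, 4.7, 5.1, 5.9, 7.2, 7.9, 8, 9.4, 9.4, 9.7
The 2 values of 4.1 share dense rank 2.
The 2 values of 9.4 share dense rank 9.
Remaining distinct values take the next consecutive integers.

1, 5, 2, 4, 6, 7, 10, 9, 9, 2, 8, 3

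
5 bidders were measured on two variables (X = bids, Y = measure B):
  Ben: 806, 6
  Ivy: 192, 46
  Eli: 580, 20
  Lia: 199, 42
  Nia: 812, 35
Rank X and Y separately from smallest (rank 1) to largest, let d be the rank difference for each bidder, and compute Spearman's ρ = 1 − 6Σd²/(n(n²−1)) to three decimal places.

Ranks of variable 1: 4, 1, 3, 2, 5
Ranks of variable 2: 1, 5, 2, 4, 3
d = r₁ − r₂: 3, -4, 1, -2, 2
d²: 9, 16, 1, 4, 4; Σd² = 34
ρ = 1 − 6·34/(5·24) = 1 − 204/120 = -0.700

-0.700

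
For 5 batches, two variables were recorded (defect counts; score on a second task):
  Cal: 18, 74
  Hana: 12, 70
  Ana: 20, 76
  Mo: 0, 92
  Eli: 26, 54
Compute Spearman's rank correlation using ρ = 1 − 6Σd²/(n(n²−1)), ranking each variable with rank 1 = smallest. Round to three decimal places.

Ranks of variable 1: 3, 2, 4, 1, 5
Ranks of variable 2: 3, 2, 4, 5, 1
d = r₁ − r₂: 0, 0, 0, -4, 4
d²: 0, 0, 0, 16, 16; Σd² = 32
ρ = 1 − 6·32/(5·24) = 1 − 192/120 = -0.600

-0.600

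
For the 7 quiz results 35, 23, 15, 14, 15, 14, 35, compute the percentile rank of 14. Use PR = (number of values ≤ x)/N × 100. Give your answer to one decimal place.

28.6

N = 7.
Strictly below 14: 0. Equal to 14: 2.
PR = 2/7 × 100 = 28.6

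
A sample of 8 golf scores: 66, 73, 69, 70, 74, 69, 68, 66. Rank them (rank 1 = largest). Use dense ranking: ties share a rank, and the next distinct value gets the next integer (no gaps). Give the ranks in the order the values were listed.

6, 2, 4, 3, 1, 4, 5, 6

Sorted (descending): 74, 73, 70, 69, 69, 68, 66, 66
The 2 values of 69 share dense rank 4.
The 2 values of 66 share dense rank 6.
Remaining distinct values take the next consecutive integers.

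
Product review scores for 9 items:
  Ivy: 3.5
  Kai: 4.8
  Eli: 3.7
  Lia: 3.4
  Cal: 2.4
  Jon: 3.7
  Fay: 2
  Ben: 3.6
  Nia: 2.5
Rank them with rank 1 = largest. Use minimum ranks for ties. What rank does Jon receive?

Sorted (descending): 4.8, 3.7, 3.7, 3.6, 3.5, 3.4, 2.5, 2.4, 2
The 2 values of 3.7 occupy positions 2–3 → each gets rank 2.
Jon has value 3.7 → rank 2.

2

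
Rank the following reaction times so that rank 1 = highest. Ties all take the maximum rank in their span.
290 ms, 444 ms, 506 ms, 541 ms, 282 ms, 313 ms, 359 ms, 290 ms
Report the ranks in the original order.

7, 3, 2, 1, 8, 5, 4, 7

Sorted (descending): 541, 506, 444, 359, 313, 290, 290, 282
The 2 values of 290 occupy positions 6–7 → each gets rank 7.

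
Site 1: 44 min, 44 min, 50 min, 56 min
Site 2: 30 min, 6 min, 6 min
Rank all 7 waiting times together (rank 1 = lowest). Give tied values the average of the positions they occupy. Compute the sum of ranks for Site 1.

Sorted (ascending): 6, 6, 30, 44, 44, 50, 56
The 2 values of 6 occupy positions 1–2 → average rank (1+2)/2 = 1.5.
The 2 values of 44 occupy positions 4–5 → average rank (4+5)/2 = 4.5.
Site 1 values → pooled ranks: 44→4.5, 44→4.5, 50→6, 56→7
Rank sum = 4.5 + 4.5 + 6 + 7 = 22

22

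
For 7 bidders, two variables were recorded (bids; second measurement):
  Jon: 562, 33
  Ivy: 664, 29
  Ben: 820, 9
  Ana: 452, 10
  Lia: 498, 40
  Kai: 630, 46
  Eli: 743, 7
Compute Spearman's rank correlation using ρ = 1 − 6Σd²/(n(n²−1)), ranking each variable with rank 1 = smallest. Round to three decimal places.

-0.500

Ranks of variable 1: 3, 5, 7, 1, 2, 4, 6
Ranks of variable 2: 5, 4, 2, 3, 6, 7, 1
d = r₁ − r₂: -2, 1, 5, -2, -4, -3, 5
d²: 4, 1, 25, 4, 16, 9, 25; Σd² = 84
ρ = 1 − 6·84/(7·48) = 1 − 504/336 = -0.500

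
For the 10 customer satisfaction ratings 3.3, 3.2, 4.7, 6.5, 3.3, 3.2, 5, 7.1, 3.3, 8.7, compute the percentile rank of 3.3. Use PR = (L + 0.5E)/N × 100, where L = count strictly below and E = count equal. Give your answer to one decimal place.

N = 10.
Strictly below 3.3: 2. Equal to 3.3: 3.
PR = (2 + 0.5·3)/10 × 100 = 35.0

35.0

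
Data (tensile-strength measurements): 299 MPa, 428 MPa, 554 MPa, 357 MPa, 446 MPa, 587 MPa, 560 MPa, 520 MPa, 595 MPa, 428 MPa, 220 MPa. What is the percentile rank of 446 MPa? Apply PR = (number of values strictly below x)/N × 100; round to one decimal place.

45.5

N = 11.
Strictly below 446: 5. Equal to 446: 1.
PR = 5/11 × 100 = 45.5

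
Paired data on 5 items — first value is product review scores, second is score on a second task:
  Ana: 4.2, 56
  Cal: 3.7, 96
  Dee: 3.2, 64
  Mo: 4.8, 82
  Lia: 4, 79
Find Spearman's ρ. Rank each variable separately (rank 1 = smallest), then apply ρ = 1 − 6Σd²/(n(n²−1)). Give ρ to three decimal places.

Ranks of variable 1: 4, 2, 1, 5, 3
Ranks of variable 2: 1, 5, 2, 4, 3
d = r₁ − r₂: 3, -3, -1, 1, 0
d²: 9, 9, 1, 1, 0; Σd² = 20
ρ = 1 − 6·20/(5·24) = 1 − 120/120 = 0.000

0.000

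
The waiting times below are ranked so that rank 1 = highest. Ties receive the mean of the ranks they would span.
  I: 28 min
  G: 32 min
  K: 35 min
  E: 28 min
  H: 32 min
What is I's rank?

Sorted (descending): 35, 32, 32, 28, 28
The 2 values of 32 occupy positions 2–3 → average rank (2+3)/2 = 2.5.
The 2 values of 28 occupy positions 4–5 → average rank (4+5)/2 = 4.5.
I has value 28 min → rank 4.5.

4.5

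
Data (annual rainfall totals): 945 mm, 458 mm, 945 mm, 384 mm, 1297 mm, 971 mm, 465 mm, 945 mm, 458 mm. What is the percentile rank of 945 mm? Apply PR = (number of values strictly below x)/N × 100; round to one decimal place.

44.4

N = 9.
Strictly below 945: 4. Equal to 945: 3.
PR = 4/9 × 100 = 44.4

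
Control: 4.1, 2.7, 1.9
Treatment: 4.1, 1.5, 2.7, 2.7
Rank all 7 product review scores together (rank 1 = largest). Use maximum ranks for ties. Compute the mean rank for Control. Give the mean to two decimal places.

4.33

Sorted (descending): 4.1, 4.1, 2.7, 2.7, 2.7, 1.9, 1.5
The 2 values of 4.1 occupy positions 1–2 → each gets rank 2.
The 3 values of 2.7 occupy positions 3–5 → each gets rank 5.
Control values → pooled ranks: 4.1→2, 2.7→5, 1.9→6
Mean rank = (2 + 5 + 6) / 3 = 4.33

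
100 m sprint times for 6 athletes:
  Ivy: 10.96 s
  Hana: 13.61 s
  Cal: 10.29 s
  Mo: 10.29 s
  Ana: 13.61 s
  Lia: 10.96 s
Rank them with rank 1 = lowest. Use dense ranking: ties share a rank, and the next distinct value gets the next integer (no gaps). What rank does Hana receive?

Sorted (ascending): 10.29, 10.29, 10.96, 10.96, 13.61, 13.61
The 2 values of 10.29 share dense rank 1.
The 2 values of 10.96 share dense rank 2.
The 2 values of 13.61 share dense rank 3.
Hana has value 13.61 s → rank 3.

3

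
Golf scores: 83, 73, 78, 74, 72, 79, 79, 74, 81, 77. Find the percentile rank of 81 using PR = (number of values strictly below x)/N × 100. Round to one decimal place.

N = 10.
Strictly below 81: 8. Equal to 81: 1.
PR = 8/10 × 100 = 80.0

80.0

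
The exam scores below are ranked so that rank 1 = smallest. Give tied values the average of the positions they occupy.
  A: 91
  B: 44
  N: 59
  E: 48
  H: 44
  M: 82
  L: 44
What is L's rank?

Sorted (ascending): 44, 44, 44, 48, 59, 82, 91
The 3 values of 44 occupy positions 1–3 → average rank 2.
L has value 44 → rank 2.

2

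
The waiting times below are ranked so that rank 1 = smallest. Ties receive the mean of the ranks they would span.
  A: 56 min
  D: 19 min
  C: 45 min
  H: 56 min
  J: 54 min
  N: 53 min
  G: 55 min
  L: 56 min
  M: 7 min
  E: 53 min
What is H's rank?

Sorted (ascending): 7, 19, 45, 53, 53, 54, 55, 56, 56, 56
The 2 values of 53 occupy positions 4–5 → average rank (4+5)/2 = 4.5.
The 3 values of 56 occupy positions 8–10 → average rank 9.
H has value 56 min → rank 9.

9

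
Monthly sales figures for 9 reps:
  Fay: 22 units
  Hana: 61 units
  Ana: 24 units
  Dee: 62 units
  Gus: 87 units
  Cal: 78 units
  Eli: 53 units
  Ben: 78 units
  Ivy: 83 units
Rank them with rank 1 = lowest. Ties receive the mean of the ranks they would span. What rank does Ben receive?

6.5

Sorted (ascending): 22, 24, 53, 61, 62, 78, 78, 83, 87
The 2 values of 78 occupy positions 6–7 → average rank (6+7)/2 = 6.5.
Ben has value 78 units → rank 6.5.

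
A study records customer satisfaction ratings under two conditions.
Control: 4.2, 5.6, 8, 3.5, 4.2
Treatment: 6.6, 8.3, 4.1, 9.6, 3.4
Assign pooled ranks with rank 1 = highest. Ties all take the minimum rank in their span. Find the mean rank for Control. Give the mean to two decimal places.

Sorted (descending): 9.6, 8.3, 8, 6.6, 5.6, 4.2, 4.2, 4.1, 3.5, 3.4
The 2 values of 4.2 occupy positions 6–7 → each gets rank 6.
Control values → pooled ranks: 4.2→6, 5.6→5, 8→3, 3.5→9, 4.2→6
Mean rank = (6 + 5 + 3 + 9 + 6) / 5 = 5.80

5.80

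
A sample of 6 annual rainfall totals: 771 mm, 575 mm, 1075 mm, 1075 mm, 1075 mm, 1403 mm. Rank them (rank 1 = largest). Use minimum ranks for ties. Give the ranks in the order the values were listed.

5, 6, 2, 2, 2, 1

Sorted (descending): 1403, 1075, 1075, 1075, 771, 575
The 3 values of 1075 occupy positions 2–4 → each gets rank 2.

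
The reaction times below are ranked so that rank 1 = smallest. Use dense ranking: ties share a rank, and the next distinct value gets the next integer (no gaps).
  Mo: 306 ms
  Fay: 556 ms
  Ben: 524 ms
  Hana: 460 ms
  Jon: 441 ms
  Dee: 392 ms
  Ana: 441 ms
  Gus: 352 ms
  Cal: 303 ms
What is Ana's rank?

Sorted (ascending): 303, 306, 352, 392, 441, 441, 460, 524, 556
The 2 values of 441 share dense rank 5.
Remaining distinct values take the next consecutive integers.
Ana has value 441 ms → rank 5.

5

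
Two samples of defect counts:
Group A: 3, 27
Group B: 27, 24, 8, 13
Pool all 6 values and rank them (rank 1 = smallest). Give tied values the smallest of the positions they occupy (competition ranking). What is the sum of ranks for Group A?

6

Sorted (ascending): 3, 8, 13, 24, 27, 27
The 2 values of 27 occupy positions 5–6 → each gets rank 5.
Group A values → pooled ranks: 3→1, 27→5
Rank sum = 1 + 5 = 6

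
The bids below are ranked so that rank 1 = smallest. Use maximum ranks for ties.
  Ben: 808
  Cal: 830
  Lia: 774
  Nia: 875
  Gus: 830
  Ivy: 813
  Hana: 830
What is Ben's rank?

2

Sorted (ascending): 774, 808, 813, 830, 830, 830, 875
The 3 values of 830 occupy positions 4–6 → each gets rank 6.
Ben has value 808 → rank 2.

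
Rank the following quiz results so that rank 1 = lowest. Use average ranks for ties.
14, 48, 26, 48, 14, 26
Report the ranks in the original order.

1.5, 5.5, 3.5, 5.5, 1.5, 3.5

Sorted (ascending): 14, 14, 26, 26, 48, 48
The 2 values of 14 occupy positions 1–2 → average rank (1+2)/2 = 1.5.
The 2 values of 26 occupy positions 3–4 → average rank (3+4)/2 = 3.5.
The 2 values of 48 occupy positions 5–6 → average rank (5+6)/2 = 5.5.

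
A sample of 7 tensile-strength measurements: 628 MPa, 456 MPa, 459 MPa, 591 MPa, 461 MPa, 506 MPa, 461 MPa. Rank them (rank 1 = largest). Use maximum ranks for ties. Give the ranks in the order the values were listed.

Sorted (descending): 628, 591, 506, 461, 461, 459, 456
The 2 values of 461 occupy positions 4–5 → each gets rank 5.

1, 7, 6, 2, 5, 3, 5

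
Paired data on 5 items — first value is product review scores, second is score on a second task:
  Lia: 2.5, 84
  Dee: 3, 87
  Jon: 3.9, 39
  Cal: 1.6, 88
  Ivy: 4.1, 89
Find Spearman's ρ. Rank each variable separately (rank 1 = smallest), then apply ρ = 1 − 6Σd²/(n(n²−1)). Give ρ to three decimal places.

Ranks of variable 1: 2, 3, 4, 1, 5
Ranks of variable 2: 2, 3, 1, 4, 5
d = r₁ − r₂: 0, 0, 3, -3, 0
d²: 0, 0, 9, 9, 0; Σd² = 18
ρ = 1 − 6·18/(5·24) = 1 − 108/120 = 0.100

0.100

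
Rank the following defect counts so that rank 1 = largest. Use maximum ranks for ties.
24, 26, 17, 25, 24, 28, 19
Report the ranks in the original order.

5, 2, 7, 3, 5, 1, 6

Sorted (descending): 28, 26, 25, 24, 24, 19, 17
The 2 values of 24 occupy positions 4–5 → each gets rank 5.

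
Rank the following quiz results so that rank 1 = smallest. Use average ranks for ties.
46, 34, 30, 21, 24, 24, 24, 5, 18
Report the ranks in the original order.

Sorted (ascending): 5, 18, 21, 24, 24, 24, 30, 34, 46
The 3 values of 24 occupy positions 4–6 → average rank 5.

9, 8, 7, 3, 5, 5, 5, 1, 2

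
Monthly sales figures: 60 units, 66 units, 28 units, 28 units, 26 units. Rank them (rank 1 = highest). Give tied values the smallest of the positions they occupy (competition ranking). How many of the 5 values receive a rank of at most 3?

Sorted (descending): 66, 60, 28, 28, 26
The 2 values of 28 occupy positions 3–4 → each gets rank 3.
Ranks ≤ 3: {1, 2, 3, 3} → 4 values.

4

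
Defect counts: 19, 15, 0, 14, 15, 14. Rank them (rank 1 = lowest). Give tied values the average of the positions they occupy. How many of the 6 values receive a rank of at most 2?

1

Sorted (ascending): 0, 14, 14, 15, 15, 19
The 2 values of 14 occupy positions 2–3 → average rank (2+3)/2 = 2.5.
The 2 values of 15 occupy positions 4–5 → average rank (4+5)/2 = 4.5.
Ranks ≤ 2: {1} → 1 value.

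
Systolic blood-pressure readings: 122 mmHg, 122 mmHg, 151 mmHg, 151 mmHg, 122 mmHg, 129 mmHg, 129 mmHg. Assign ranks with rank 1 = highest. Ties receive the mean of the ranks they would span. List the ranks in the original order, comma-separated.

Sorted (descending): 151, 151, 129, 129, 122, 122, 122
The 2 values of 151 occupy positions 1–2 → average rank (1+2)/2 = 1.5.
The 2 values of 129 occupy positions 3–4 → average rank (3+4)/2 = 3.5.
The 3 values of 122 occupy positions 5–7 → average rank 6.

6, 6, 1.5, 1.5, 6, 3.5, 3.5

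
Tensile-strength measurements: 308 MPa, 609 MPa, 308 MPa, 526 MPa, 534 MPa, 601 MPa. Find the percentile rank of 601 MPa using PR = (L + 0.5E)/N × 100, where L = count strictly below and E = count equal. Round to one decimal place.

N = 6.
Strictly below 601: 4. Equal to 601: 1.
PR = (4 + 0.5·1)/6 × 100 = 75.0

75.0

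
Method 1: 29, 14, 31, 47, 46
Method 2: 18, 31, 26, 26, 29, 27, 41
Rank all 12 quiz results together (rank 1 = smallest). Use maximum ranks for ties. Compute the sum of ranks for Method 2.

Sorted (ascending): 14, 18, 26, 26, 27, 29, 29, 31, 31, 41, 46, 47
The 2 values of 26 occupy positions 3–4 → each gets rank 4.
The 2 values of 29 occupy positions 6–7 → each gets rank 7.
The 2 values of 31 occupy positions 8–9 → each gets rank 9.
Method 2 values → pooled ranks: 18→2, 31→9, 26→4, 26→4, 29→7, 27→5, 41→10
Rank sum = 2 + 9 + 4 + 4 + 7 + 5 + 10 = 41

41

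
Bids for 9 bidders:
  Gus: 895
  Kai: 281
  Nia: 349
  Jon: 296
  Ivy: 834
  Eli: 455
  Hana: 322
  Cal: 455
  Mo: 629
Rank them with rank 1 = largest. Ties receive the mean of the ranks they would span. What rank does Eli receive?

4.5

Sorted (descending): 895, 834, 629, 455, 455, 349, 322, 296, 281
The 2 values of 455 occupy positions 4–5 → average rank (4+5)/2 = 4.5.
Eli has value 455 → rank 4.5.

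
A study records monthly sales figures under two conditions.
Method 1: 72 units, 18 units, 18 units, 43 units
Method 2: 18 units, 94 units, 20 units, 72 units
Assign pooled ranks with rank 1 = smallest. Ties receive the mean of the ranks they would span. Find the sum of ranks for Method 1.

15.5

Sorted (ascending): 18, 18, 18, 20, 43, 72, 72, 94
The 3 values of 18 occupy positions 1–3 → average rank 2.
The 2 values of 72 occupy positions 6–7 → average rank (6+7)/2 = 6.5.
Method 1 values → pooled ranks: 72→6.5, 18→2, 18→2, 43→5
Rank sum = 6.5 + 2 + 2 + 5 = 15.5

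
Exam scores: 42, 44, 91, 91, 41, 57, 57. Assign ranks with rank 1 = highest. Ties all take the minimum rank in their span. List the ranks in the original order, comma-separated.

Sorted (descending): 91, 91, 57, 57, 44, 42, 41
The 2 values of 91 occupy positions 1–2 → each gets rank 1.
The 2 values of 57 occupy positions 3–4 → each gets rank 3.

6, 5, 1, 1, 7, 3, 3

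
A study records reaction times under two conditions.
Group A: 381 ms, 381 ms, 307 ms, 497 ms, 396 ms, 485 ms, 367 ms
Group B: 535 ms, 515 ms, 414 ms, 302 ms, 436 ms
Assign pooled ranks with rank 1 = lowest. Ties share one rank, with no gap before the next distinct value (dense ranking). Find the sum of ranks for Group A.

Sorted (ascending): 302, 307, 367, 381, 381, 396, 414, 436, 485, 497, 515, 535
The 2 values of 381 share dense rank 4.
Remaining distinct values take the next consecutive integers.
Group A values → pooled ranks: 381→4, 381→4, 307→2, 497→9, 396→5, 485→8, 367→3
Rank sum = 4 + 4 + 2 + 9 + 5 + 8 + 3 = 35

35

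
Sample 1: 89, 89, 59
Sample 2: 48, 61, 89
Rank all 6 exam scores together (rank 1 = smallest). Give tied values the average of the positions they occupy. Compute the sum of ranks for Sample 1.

12

Sorted (ascending): 48, 59, 61, 89, 89, 89
The 3 values of 89 occupy positions 4–6 → average rank 5.
Sample 1 values → pooled ranks: 89→5, 89→5, 59→2
Rank sum = 5 + 5 + 2 = 12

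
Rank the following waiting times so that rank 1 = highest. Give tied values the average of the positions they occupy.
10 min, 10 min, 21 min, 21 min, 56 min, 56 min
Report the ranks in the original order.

Sorted (descending): 56, 56, 21, 21, 10, 10
The 2 values of 56 occupy positions 1–2 → average rank (1+2)/2 = 1.5.
The 2 values of 21 occupy positions 3–4 → average rank (3+4)/2 = 3.5.
The 2 values of 10 occupy positions 5–6 → average rank (5+6)/2 = 5.5.

5.5, 5.5, 3.5, 3.5, 1.5, 1.5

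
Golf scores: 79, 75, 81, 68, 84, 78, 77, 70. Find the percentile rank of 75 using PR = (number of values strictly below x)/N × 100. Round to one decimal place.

N = 8.
Strictly below 75: 2. Equal to 75: 1.
PR = 2/8 × 100 = 25.0

25.0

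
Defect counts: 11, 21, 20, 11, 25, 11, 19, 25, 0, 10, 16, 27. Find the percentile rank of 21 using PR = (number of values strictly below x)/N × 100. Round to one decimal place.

N = 12.
Strictly below 21: 8. Equal to 21: 1.
PR = 8/12 × 100 = 66.7

66.7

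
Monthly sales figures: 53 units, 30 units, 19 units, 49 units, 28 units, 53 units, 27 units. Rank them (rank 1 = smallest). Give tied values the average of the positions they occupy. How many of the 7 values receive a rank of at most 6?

Sorted (ascending): 19, 27, 28, 30, 49, 53, 53
The 2 values of 53 occupy positions 6–7 → average rank (6+7)/2 = 6.5.
Ranks ≤ 6: {1, 2, 3, 4, 5} → 5 values.

5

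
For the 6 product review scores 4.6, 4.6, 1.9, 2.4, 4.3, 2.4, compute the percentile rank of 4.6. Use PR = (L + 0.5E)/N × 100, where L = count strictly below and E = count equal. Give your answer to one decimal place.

N = 6.
Strictly below 4.6: 4. Equal to 4.6: 2.
PR = (4 + 0.5·2)/6 × 100 = 83.3

83.3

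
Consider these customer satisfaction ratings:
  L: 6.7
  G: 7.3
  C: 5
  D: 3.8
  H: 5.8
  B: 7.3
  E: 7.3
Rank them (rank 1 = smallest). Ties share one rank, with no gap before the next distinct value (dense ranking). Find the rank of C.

2

Sorted (ascending): 3.8, 5, 5.8, 6.7, 7.3, 7.3, 7.3
The 3 values of 7.3 share dense rank 5.
Remaining distinct values take the next consecutive integers.
C has value 5 → rank 2.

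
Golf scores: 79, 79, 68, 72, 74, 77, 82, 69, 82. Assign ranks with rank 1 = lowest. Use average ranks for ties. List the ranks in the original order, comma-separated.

6.5, 6.5, 1, 3, 4, 5, 8.5, 2, 8.5

Sorted (ascending): 68, 69, 72, 74, 77, 79, 79, 82, 82
The 2 values of 79 occupy positions 6–7 → average rank (6+7)/2 = 6.5.
The 2 values of 82 occupy positions 8–9 → average rank (8+9)/2 = 8.5.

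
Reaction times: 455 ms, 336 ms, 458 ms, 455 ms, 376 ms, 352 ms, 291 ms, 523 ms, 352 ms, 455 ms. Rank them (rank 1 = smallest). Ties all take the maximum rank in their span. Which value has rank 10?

523

Sorted (ascending): 291, 336, 352, 352, 376, 455, 455, 455, 458, 523
The 2 values of 352 occupy positions 3–4 → each gets rank 4.
The 3 values of 455 occupy positions 6–8 → each gets rank 8.
Rank 10 → value 523.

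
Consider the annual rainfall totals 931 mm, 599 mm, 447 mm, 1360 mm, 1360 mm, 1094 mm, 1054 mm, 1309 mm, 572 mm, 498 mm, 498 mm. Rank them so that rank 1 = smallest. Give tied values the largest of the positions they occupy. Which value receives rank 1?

447

Sorted (ascending): 447, 498, 498, 572, 599, 931, 1054, 1094, 1309, 1360, 1360
The 2 values of 498 occupy positions 2–3 → each gets rank 3.
The 2 values of 1360 occupy positions 10–11 → each gets rank 11.
Rank 1 → value 447.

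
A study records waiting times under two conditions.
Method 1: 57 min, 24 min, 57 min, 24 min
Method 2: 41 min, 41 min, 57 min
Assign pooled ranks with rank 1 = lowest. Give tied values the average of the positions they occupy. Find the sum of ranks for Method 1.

Sorted (ascending): 24, 24, 41, 41, 57, 57, 57
The 2 values of 24 occupy positions 1–2 → average rank (1+2)/2 = 1.5.
The 2 values of 41 occupy positions 3–4 → average rank (3+4)/2 = 3.5.
The 3 values of 57 occupy positions 5–7 → average rank 6.
Method 1 values → pooled ranks: 57→6, 24→1.5, 57→6, 24→1.5
Rank sum = 6 + 1.5 + 6 + 1.5 = 15

15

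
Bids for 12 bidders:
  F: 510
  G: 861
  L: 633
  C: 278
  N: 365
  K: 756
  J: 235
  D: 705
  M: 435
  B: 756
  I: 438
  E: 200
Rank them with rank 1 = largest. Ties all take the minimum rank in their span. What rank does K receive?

Sorted (descending): 861, 756, 756, 705, 633, 510, 438, 435, 365, 278, 235, 200
The 2 values of 756 occupy positions 2–3 → each gets rank 2.
K has value 756 → rank 2.

2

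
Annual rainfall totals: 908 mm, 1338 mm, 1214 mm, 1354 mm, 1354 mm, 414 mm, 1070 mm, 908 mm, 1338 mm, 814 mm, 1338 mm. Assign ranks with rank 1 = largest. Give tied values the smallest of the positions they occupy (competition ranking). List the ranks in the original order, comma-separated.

8, 3, 6, 1, 1, 11, 7, 8, 3, 10, 3

Sorted (descending): 1354, 1354, 1338, 1338, 1338, 1214, 1070, 908, 908, 814, 414
The 2 values of 1354 occupy positions 1–2 → each gets rank 1.
The 3 values of 1338 occupy positions 3–5 → each gets rank 3.
The 2 values of 908 occupy positions 8–9 → each gets rank 8.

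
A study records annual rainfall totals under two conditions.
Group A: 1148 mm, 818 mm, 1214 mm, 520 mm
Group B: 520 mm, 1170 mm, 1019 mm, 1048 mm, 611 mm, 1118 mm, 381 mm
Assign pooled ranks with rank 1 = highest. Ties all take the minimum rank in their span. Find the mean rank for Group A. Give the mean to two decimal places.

Sorted (descending): 1214, 1170, 1148, 1118, 1048, 1019, 818, 611, 520, 520, 381
The 2 values of 520 occupy positions 9–10 → each gets rank 9.
Group A values → pooled ranks: 1148→3, 818→7, 1214→1, 520→9
Mean rank = (3 + 7 + 1 + 9) / 4 = 5.00

5.00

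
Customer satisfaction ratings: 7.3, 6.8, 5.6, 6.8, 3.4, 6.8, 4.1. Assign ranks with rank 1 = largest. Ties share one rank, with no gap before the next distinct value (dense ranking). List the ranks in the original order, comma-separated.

1, 2, 3, 2, 5, 2, 4

Sorted (descending): 7.3, 6.8, 6.8, 6.8, 5.6, 4.1, 3.4
The 3 values of 6.8 share dense rank 2.
Remaining distinct values take the next consecutive integers.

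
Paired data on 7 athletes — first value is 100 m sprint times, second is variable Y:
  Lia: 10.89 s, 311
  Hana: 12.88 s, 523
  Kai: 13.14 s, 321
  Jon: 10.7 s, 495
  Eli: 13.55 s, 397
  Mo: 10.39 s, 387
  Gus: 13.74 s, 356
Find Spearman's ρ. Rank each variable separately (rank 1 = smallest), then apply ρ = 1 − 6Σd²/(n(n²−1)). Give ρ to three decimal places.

-0.143

Ranks of variable 1: 3, 4, 5, 2, 6, 1, 7
Ranks of variable 2: 1, 7, 2, 6, 5, 4, 3
d = r₁ − r₂: 2, -3, 3, -4, 1, -3, 4
d²: 4, 9, 9, 16, 1, 9, 16; Σd² = 64
ρ = 1 − 6·64/(7·48) = 1 − 384/336 = -0.143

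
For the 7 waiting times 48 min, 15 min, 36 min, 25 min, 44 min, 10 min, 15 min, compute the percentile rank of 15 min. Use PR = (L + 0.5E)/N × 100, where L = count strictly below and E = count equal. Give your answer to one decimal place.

28.6

N = 7.
Strictly below 15: 1. Equal to 15: 2.
PR = (1 + 0.5·2)/7 × 100 = 28.6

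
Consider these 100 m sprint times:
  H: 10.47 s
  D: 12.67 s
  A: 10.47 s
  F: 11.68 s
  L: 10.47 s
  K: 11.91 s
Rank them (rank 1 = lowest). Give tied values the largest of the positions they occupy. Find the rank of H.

3

Sorted (ascending): 10.47, 10.47, 10.47, 11.68, 11.91, 12.67
The 3 values of 10.47 occupy positions 1–3 → each gets rank 3.
H has value 10.47 s → rank 3.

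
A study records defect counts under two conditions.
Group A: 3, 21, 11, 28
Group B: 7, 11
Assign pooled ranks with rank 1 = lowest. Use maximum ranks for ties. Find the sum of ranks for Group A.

Sorted (ascending): 3, 7, 11, 11, 21, 28
The 2 values of 11 occupy positions 3–4 → each gets rank 4.
Group A values → pooled ranks: 3→1, 21→5, 11→4, 28→6
Rank sum = 1 + 5 + 4 + 6 = 16

16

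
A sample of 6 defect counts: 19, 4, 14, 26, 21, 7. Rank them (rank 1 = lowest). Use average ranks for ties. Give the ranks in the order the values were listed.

4, 1, 3, 6, 5, 2

Sorted (ascending): 4, 7, 14, 19, 21, 26
No ties — each value takes its position as its rank.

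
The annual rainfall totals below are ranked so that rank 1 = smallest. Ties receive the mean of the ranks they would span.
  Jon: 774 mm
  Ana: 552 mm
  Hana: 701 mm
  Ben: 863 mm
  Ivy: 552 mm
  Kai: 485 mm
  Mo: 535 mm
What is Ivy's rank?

3.5

Sorted (ascending): 485, 535, 552, 552, 701, 774, 863
The 2 values of 552 occupy positions 3–4 → average rank (3+4)/2 = 3.5.
Ivy has value 552 mm → rank 3.5.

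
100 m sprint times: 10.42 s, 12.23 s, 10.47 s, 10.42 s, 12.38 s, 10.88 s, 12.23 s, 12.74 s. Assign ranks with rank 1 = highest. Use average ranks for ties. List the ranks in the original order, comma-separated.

Sorted (descending): 12.74, 12.38, 12.23, 12.23, 10.88, 10.47, 10.42, 10.42
The 2 values of 12.23 occupy positions 3–4 → average rank (3+4)/2 = 3.5.
The 2 values of 10.42 occupy positions 7–8 → average rank (7+8)/2 = 7.5.

7.5, 3.5, 6, 7.5, 2, 5, 3.5, 1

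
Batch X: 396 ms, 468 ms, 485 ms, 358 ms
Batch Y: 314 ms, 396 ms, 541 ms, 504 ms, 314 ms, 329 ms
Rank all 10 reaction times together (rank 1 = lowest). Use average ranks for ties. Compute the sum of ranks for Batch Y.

Sorted (ascending): 314, 314, 329, 358, 396, 396, 468, 485, 504, 541
The 2 values of 314 occupy positions 1–2 → average rank (1+2)/2 = 1.5.
The 2 values of 396 occupy positions 5–6 → average rank (5+6)/2 = 5.5.
Batch Y values → pooled ranks: 314→1.5, 396→5.5, 541→10, 504→9, 314→1.5, 329→3
Rank sum = 1.5 + 5.5 + 10 + 9 + 1.5 + 3 = 30.5

30.5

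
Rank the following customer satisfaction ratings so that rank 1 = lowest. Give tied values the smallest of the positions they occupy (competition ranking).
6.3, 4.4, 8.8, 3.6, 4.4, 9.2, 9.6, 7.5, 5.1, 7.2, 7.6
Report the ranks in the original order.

Sorted (ascending): 3.6, 4.4, 4.4, 5.1, 6.3, 7.2, 7.5, 7.6, 8.8, 9.2, 9.6
The 2 values of 4.4 occupy positions 2–3 → each gets rank 2.

5, 2, 9, 1, 2, 10, 11, 7, 4, 6, 8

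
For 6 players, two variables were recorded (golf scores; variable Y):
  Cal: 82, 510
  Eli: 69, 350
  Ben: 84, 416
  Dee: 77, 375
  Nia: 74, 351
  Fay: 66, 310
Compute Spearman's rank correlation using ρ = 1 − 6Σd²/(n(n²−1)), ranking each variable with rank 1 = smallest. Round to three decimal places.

Ranks of variable 1: 5, 2, 6, 4, 3, 1
Ranks of variable 2: 6, 2, 5, 4, 3, 1
d = r₁ − r₂: -1, 0, 1, 0, 0, 0
d²: 1, 0, 1, 0, 0, 0; Σd² = 2
ρ = 1 − 6·2/(6·35) = 1 − 12/210 = 0.943

0.943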